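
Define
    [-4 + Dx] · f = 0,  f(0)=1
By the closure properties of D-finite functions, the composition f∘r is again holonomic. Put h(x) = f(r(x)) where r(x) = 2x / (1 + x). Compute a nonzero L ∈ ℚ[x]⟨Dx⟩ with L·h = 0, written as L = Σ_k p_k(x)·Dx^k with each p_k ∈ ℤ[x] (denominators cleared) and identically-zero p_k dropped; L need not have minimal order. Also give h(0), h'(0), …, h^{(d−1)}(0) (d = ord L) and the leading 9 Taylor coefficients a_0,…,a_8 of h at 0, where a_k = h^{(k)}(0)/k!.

L = -8 + (1 + 2·x + x^2)·Dx  (order 1).
h: a_k = 1, 8, 24, 88/3, 8/3, -88/5, 184/45, 3224/315, -376/35, …
ICs: h(0) = 1.

f: a_k = 1, 4, 8, 32/3, 32/3, 128/15, 256/45, 1024/315, 512/315, …
Substitute x→r, Dx→(1/r')Dx; clear ⇒ L₀.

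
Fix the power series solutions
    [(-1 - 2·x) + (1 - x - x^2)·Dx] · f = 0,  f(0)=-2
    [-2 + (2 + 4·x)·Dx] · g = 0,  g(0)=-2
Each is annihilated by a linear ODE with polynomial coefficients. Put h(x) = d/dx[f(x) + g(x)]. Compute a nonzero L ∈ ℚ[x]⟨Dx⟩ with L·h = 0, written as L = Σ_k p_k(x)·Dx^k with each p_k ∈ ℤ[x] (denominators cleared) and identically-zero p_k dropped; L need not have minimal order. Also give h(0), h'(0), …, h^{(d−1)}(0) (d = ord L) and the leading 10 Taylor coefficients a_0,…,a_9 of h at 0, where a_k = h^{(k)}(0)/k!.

L = (-6 - 18·x - 24·x^2 - 12·x^3 - 6·x^4) + (-3 - 24·x - 63·x^2 - 72·x^3 - 45·x^4 - 18·x^5)·Dx + (1 + 4·x + 3·x^2 - 6·x^3 - 13·x^4 - 12·x^5 - 4·x^6)·Dx^2  (order 2).
h: a_k = -4, -6, -21, -35, -355/4, -561/4, -2583/8, -3923/8, -69795/64, -101765/64, …
ICs: h(0) = -4, h′(0) = -6.

f: a_k = -2, -2, -4, -6, -10, -16, -26, -42, -68, -110, …
g: a_k = -2, -2, 1, -1, 5/4, -7/4, 21/8, -33/8, 429/64, -715/64, …
L₀ := lclm(L_f,L_g); ord L₀ ≤ 1+1.
h₀' ⇒ L via d/dx closure of L₀.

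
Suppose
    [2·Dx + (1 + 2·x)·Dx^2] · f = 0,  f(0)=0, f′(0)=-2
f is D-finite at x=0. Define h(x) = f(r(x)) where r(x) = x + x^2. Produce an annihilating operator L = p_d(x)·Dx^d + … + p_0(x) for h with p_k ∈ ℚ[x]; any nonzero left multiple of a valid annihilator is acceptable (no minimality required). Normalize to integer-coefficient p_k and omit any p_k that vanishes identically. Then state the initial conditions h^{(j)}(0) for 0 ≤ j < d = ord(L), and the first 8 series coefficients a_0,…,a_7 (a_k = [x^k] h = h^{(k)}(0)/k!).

f: a_k = 0, -2, 2, -8/3, 4, -32/5, 32/3, -128/7, …
Substitute x→r, Dx→(1/r')Dx; clear ⇒ L₀.
L = (4·x + 4·x^2)·Dx + (1 + 4·x + 6·x^2 + 4·x^3)·Dx^2  (order 2).
h: a_k = 0, -2, 0, 4/3, -2, 8/5, 0, -16/7, …
ICs: h(0) = 0, h′(0) = -2.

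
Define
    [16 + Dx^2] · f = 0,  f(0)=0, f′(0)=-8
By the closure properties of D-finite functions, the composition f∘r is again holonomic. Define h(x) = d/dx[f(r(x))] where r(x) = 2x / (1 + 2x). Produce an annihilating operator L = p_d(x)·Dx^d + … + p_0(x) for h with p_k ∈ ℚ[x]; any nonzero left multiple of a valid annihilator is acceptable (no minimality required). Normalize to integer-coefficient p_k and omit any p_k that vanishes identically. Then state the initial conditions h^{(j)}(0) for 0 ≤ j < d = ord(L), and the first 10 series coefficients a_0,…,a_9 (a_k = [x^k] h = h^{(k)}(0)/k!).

L = (88 + 96·x + 96·x^2) + (12 + 72·x + 144·x^2 + 96·x^3)·Dx + (1 + 8·x + 24·x^2 + 32·x^3 + 16·x^4)·Dx^2  (order 2).
h: a_k = -16, 64, 320, -3584, 49408/3, -46080, 2520064/45, 10305536/45, -123301888/63, 553041920/63, …
ICs: h(0) = -16, h′(0) = 64.

f: a_k = 0, -8, 0, 64/3, 0, -256/15, 0, 2048/315, 0, -4096/2835, …
Change of var in L_f (x↦r) gives L₀.
Derive L from L₀ (diff closure).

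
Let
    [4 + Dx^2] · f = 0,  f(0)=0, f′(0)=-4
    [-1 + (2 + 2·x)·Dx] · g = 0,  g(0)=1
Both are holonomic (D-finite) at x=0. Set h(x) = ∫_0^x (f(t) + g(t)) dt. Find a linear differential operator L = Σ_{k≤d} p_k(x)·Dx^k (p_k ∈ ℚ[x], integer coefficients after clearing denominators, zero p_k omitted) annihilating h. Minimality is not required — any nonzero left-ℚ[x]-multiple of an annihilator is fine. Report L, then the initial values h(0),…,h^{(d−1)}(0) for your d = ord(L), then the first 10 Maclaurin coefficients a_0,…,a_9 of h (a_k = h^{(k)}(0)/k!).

f: a_k = 0, -4, 0, 8/3, 0, -8/15, 0, 16/315, 0, -8/2835, …
g: a_k = 1, 1/2, -1/8, 1/16, -5/128, 7/256, -21/1024, 33/2048, -429/32768, 715/65536, …
f+g: L₀ = lclm(L_f,L_g), ord ≤ 2+1.
Integrate: L := L₀·Dx.
L = (-76 - 128·x - 64·x^2)·Dx + (120 + 376·x + 384·x^2 + 128·x^3)·Dx^2 + (-19 - 32·x - 16·x^2)·Dx^3 + (30 + 94·x + 96·x^2 + 32·x^3)·Dx^4  (order 4).
h: a_k = 0, 1, -7/4, -1/24, 131/192, -1/128, -1943/23040, -3/1024, 43163/5160960, -143/98304, …
ICs: h(0) = 0, h′(0) = 1, h′′(0) = -7/2, h′′′(0) = -1/4.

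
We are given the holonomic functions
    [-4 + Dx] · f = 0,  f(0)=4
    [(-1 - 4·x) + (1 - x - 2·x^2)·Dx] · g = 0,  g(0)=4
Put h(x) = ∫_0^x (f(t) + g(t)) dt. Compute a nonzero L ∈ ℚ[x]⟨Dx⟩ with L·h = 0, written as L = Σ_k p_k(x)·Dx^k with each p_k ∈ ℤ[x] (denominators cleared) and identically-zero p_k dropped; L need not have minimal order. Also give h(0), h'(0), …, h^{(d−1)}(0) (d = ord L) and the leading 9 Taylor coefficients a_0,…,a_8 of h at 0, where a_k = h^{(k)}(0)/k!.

f: a_k = 4, 16, 32, 128/3, 128/3, 512/15, 1024/45, 4096/315, 2048/315, …
g: a_k = 4, 4, 12, 20, 44, 84, 172, 340, 684, …
f+g: L₀ = lclm(L_f,L_g), ord ≤ 1+1.
Integrate: L := L₀·Dx.
L = (8 + 192·x^2 + 128·x^3)·Dx + (10 - 44·x - 72·x^2 + 64·x^3 + 64·x^4)·Dx^2 + (-3 + 11·x + 6·x^2 - 24·x^3 - 16·x^4)·Dx^3  (order 3).
h: a_k = 0, 8, 10, 44/3, 47/3, 52/3, 886/45, 1252/45, 27799/630, …
ICs: h(0) = 0, h′(0) = 8, h′′(0) = 20.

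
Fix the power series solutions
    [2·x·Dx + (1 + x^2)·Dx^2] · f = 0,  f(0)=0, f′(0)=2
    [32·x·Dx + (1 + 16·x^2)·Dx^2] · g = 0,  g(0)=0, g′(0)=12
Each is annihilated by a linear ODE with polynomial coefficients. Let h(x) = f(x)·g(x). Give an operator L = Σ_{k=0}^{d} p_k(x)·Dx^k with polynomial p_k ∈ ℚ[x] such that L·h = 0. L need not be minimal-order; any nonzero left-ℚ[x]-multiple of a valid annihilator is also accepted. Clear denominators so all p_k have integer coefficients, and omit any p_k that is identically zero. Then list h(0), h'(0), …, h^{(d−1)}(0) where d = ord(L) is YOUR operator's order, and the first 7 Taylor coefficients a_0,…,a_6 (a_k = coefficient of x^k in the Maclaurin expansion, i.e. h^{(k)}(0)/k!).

L = (-384·x - 10880·x^3 - 16384·x^5 + 34816·x^7 + 98304·x^9)·Dx + (-68 - 3916·x^2 - 19584·x^4 - 14336·x^6 + 121856·x^8 + 147456·x^10)·Dx^2 + (-136·x - 2632·x^3 - 6528·x^5 + 16448·x^7 + 69632·x^9 + 49152·x^11)·Dx^3 + (-1 - 34·x^2 - 305·x^4 + 4880·x^8 + 8704·x^10 + 4096·x^12)·Dx^4  (order 4).
h: a_k = 0, 0, 24, 0, -136, 0, 19144/15, …
ICs: h(0) = 0, h′(0) = 0, h′′(0) = 48, h′′′(0) = 0.

f: a_k = 0, 2, 0, -2/3, 0, 2/5, 0, …
g: a_k = 0, 12, 0, -64, 0, 3072/5, 0, …
L₀ := L_f ⊗_s L_g (sym. prod.), ord ≤ 4.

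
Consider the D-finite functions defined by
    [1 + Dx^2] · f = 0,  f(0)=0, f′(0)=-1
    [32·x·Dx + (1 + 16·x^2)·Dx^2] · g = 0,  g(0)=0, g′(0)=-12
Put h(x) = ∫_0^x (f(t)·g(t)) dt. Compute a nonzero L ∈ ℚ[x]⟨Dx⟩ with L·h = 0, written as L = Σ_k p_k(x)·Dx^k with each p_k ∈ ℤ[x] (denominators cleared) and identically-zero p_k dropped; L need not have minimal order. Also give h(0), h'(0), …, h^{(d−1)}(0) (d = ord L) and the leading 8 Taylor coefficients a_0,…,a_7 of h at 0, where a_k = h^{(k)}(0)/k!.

f: a_k = 0, -1, 0, 1/6, 0, -1/120, 0, 1/5040, …
g: a_k = 0, -12, 0, 64, 0, -3072/5, 0, 49152/7, …
L₀ := L_f ⊗_s L_g (sym. prod.), ord ≤ 4.
∫: right-multiply L₀ by Dx.
L = (1105 + 51776·x^2 + 22016·x^4 + 16384·x^6 + 65536·x^8)·Dx + (2112·x + 35840·x^3 + 49152·x^5 + 262144·x^7)·Dx^2 + (1122 + 52352·x^2 + 27648·x^4 + 32768·x^6 + 131072·x^8)·Dx^3 + (2112·x + 35840·x^3 + 49152·x^5 + 262144·x^7)·Dx^4 + (17 + 576·x^2 + 5632·x^4 + 16384·x^6 + 65536·x^8)·Dx^5  (order 5).
h: a_k = 0, 0, 0, 4, 0, -66/5, 0, 3751/42, …
ICs: h(0) = 0, h′(0) = 0, h′′(0) = 0, h′′′(0) = 24, h′′′′(0) = 0.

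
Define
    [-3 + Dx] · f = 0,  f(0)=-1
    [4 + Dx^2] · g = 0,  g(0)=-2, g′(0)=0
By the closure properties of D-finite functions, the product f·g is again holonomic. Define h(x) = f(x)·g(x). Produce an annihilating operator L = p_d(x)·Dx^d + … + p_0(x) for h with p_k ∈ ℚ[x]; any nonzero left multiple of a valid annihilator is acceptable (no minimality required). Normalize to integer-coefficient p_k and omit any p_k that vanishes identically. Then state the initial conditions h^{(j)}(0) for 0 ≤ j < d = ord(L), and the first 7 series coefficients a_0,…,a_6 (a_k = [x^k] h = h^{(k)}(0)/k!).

f: a_k = -1, -3, -9/2, -9/2, -27/8, -81/40, -81/80, …
g: a_k = -2, 0, 4, 0, -4/3, 0, 8/45, …
Product ⇒ symmetric product L₀, ord ≤ 2.
L = 13 - 6·Dx + Dx^2  (order 2).
h: a_k = 2, 6, 5, -3, -119/12, -199/20, -407/72, …
ICs: h(0) = 2, h′(0) = 6.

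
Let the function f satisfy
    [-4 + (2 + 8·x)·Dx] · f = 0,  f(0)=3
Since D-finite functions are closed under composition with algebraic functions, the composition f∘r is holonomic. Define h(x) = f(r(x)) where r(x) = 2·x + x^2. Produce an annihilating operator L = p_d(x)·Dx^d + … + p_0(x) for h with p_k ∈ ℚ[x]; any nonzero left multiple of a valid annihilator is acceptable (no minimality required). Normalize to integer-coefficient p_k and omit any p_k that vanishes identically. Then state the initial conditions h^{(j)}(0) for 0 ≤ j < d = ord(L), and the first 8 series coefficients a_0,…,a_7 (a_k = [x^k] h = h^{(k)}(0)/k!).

L = (-4 - 4·x) + (1 + 8·x + 4·x^2)·Dx  (order 1).
h: a_k = 3, 12, -18, 72, -342, 1800, -10116, 59472, …
ICs: h(0) = 3.

f: a_k = 3, 6, -6, 12, -30, 84, -252, 792, …
f∘r: x↦r, Dx↦Dx/r' in L_f ⇒ L₀.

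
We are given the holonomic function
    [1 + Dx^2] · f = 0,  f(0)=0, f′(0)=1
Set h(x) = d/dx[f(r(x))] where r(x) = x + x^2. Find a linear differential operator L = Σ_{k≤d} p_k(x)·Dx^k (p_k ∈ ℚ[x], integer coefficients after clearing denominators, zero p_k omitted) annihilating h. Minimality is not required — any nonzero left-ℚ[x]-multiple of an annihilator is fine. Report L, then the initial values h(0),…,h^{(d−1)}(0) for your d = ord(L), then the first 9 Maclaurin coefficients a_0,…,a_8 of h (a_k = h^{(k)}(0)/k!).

L = (13 + 8·x + 24·x^2 + 32·x^3 + 16·x^4) + (-6 - 12·x)·Dx + (1 + 4·x + 4·x^2)·Dx^2  (order 2).
h: a_k = 1, 2, -1/2, -2, -59/24, -3/4, 419/720, 59/90, 13609/40320, …
ICs: h(0) = 1, h′(0) = 2.

f: a_k = 0, 1, 0, -1/6, 0, 1/120, 0, -1/5040, 0, …
Substitute x→r, Dx→(1/r')Dx; clear ⇒ L₀.
Differentiate: ansatz ord ≤ ord L₀ ⇒ L.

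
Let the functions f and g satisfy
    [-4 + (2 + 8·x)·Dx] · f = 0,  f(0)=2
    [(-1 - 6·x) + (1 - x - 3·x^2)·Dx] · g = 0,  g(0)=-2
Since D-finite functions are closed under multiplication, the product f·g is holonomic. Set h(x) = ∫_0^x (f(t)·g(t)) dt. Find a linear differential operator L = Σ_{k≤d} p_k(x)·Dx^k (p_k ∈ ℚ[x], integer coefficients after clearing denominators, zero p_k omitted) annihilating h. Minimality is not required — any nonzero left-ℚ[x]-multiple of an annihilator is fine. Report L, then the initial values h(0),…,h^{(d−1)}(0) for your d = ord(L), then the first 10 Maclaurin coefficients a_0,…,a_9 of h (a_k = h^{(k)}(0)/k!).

f: a_k = 2, 4, -4, 8, -20, 56, -168, 528, -1716, 5720, …
g: a_k = -2, -2, -8, -14, -38, -80, -194, -434, -1016, -2318, …
h₀=f·g: eliminate ⇒ L₀, order ≤ 1·1.
∫: right-multiply L₀ by Dx.
L = (3 + 8·x + 18·x^2)·Dx + (-1 - 3·x + 7·x^2 + 12·x^3)·Dx^2  (order 2).
h: a_k = 0, -4, -6, -16/3, -17, -76/5, -196/3, -284/7, -629/2, 64/9, …
ICs: h(0) = 0, h′(0) = -4.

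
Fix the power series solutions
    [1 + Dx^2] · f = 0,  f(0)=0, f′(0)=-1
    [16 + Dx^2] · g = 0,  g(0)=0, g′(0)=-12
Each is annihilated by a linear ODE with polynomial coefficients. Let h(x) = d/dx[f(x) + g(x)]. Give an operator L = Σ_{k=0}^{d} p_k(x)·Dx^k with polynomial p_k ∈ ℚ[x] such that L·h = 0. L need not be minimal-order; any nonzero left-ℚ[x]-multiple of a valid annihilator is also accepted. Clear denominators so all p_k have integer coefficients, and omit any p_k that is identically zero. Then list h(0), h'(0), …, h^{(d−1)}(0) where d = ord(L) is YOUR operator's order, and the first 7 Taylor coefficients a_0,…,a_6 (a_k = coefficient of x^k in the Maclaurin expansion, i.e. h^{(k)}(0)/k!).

L = 16 + 17·Dx^2 + Dx^4  (order 4).
h: a_k = -13, 0, 193/2, 0, -3073/24, 0, 49153/720, …
ICs: h(0) = -13, h′(0) = 0, h′′(0) = 193, h′′′(0) = 0.

f: a_k = 0, -1, 0, 1/6, 0, -1/120, 0, …
g: a_k = 0, -12, 0, 32, 0, -128/5, 0, …
Sum ⇒ L₀ = lclm(L_f,L_g) in ℚ(x)⟨Dx⟩.
Derive L from L₀ (diff closure).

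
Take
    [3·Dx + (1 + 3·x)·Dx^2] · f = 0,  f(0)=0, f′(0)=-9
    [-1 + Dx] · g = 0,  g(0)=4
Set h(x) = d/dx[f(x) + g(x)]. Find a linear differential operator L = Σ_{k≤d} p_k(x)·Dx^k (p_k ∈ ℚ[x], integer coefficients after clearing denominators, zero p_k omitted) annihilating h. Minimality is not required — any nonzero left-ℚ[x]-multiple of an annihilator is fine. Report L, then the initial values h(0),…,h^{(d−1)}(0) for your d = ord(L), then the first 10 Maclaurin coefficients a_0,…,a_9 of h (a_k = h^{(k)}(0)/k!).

L = (-21 - 9·x) + (17 - 6·x - 9·x^2)·Dx + (4 + 15·x + 9·x^2)·Dx^2  (order 2).
h: a_k = -5, 31, -79, 731/3, -4373/6, 65611/30, -1180979/180, 24800581/1260, -595213919/10080, 16070775841/90720, …
ICs: h(0) = -5, h′(0) = 31.

f: a_k = 0, -9, 27/2, -27, 243/4, -729/5, 729/2, -6561/7, 19683/8, -6561, …
g: a_k = 4, 4, 2, 2/3, 1/6, 1/30, 1/180, 1/1260, 1/10080, 1/90720, …
Sum ⇒ L₀ = lclm(L_f,L_g) in ℚ(x)⟨Dx⟩.
Derive L from L₀ (diff closure).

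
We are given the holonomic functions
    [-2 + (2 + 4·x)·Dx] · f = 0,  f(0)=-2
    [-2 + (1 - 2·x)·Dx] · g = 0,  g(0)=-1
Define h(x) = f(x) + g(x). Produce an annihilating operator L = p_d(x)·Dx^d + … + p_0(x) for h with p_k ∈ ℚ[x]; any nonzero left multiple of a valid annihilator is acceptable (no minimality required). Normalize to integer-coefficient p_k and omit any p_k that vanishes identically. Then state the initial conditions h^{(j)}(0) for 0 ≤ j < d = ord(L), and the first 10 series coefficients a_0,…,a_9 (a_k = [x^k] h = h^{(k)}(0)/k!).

L = (10 + 12·x) + (-9 - 28·x - 36·x^2)·Dx + (1 + 6·x - 4·x^2 - 24·x^3)·Dx^2  (order 2).
h: a_k = -3, -4, -3, -9, -59/4, -135/4, -491/8, -1057/8, -15955/64, -33483/64, …
ICs: h(0) = -3, h′(0) = -4.

f: a_k = -2, -2, 1, -1, 5/4, -7/4, 21/8, -33/8, 429/64, -715/64, …
g: a_k = -1, -2, -4, -8, -16, -32, -64, -128, -256, -512, …
Sum ⇒ L₀ = lclm(L_f,L_g) in ℚ(x)⟨Dx⟩.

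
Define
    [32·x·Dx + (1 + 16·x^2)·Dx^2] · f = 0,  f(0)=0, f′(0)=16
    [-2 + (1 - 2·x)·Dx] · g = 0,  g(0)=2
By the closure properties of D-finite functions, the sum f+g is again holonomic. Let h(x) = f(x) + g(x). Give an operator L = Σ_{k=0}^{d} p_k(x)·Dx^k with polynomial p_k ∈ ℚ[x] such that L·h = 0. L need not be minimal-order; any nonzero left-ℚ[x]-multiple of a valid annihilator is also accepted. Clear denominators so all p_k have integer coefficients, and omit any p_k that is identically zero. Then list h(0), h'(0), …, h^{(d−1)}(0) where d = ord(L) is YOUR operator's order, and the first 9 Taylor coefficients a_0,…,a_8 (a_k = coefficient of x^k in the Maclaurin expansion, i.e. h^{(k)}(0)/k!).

L = (32 - 256·x - 1536·x^2)·Dx + (-14 + 32·x + 160·x^2 - 1536·x^3)·Dx^2 + (1 + 6·x + 96·x^3 - 256·x^4)·Dx^3  (order 3).
h: a_k = 2, 20, 8, -208/3, 32, 4416/5, 128, -63744/7, 512, …
ICs: h(0) = 2, h′(0) = 20, h′′(0) = 16.

f: a_k = 0, 16, 0, -256/3, 0, 4096/5, 0, -65536/7, 0, …
g: a_k = 2, 4, 8, 16, 32, 64, 128, 256, 512, …
L₀ := lclm(L_f,L_g); ord L₀ ≤ 2+1.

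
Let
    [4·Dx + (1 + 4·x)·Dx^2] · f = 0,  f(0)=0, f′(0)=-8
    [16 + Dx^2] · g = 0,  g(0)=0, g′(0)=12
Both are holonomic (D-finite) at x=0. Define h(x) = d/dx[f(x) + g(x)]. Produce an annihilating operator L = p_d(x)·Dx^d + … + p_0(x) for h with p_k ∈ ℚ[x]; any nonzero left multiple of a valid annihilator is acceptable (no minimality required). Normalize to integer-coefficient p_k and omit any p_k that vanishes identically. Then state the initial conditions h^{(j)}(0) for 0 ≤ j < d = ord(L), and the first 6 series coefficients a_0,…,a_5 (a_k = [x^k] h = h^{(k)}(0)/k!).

f: a_k = 0, -8, 16, -128/3, 128, -2048/5, …
g: a_k = 0, 12, 0, -32, 0, 128/5, …
h₀=f+g: left-lcm gives L₀, ord ≤ 4.
h₀' ⇒ L via d/dx closure of L₀.
L = (448 + 512·x + 1024·x^2) + (48 + 320·x + 768·x^2 + 1024·x^3)·Dx + (28 + 32·x + 64·x^2)·Dx^2 + (3 + 20·x + 48·x^2 + 64·x^3)·Dx^3  (order 3).
h: a_k = 4, 32, -224, 512, -1920, 8192, …
ICs: h(0) = 4, h′(0) = 32, h′′(0) = -448.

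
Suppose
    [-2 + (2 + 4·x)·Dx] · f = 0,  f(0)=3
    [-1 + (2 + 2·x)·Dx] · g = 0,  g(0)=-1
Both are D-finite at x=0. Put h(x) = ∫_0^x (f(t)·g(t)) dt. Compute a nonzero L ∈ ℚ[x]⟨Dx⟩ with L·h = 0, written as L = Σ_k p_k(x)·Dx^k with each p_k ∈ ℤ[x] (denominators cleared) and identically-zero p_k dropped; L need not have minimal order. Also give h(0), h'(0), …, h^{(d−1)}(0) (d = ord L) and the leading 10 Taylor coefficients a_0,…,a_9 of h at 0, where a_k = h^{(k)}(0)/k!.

f: a_k = 3, 3, -3/2, 3/2, -15/8, 21/8, -63/16, 99/16, -1287/128, 2145/128, …
g: a_k = -1, -1/2, 1/8, -1/16, 5/128, -7/256, 21/1024, -33/2048, 429/32768, -715/65536, …
f·g: L₀ = L_f ⊗_s L_g, ord ≤ 1·1.
h=∫₀ˣh₀: take L = L₀·Dx.
L = (-3 - 4·x)·Dx + (2 + 6·x + 4·x^2)·Dx^2  (order 2).
h: a_k = 0, -3, -9/4, 1/8, -9/64, 111/640, -117/512, 2271/7168, -7497/16384, 67181/98304, …
ICs: h(0) = 0, h′(0) = -3.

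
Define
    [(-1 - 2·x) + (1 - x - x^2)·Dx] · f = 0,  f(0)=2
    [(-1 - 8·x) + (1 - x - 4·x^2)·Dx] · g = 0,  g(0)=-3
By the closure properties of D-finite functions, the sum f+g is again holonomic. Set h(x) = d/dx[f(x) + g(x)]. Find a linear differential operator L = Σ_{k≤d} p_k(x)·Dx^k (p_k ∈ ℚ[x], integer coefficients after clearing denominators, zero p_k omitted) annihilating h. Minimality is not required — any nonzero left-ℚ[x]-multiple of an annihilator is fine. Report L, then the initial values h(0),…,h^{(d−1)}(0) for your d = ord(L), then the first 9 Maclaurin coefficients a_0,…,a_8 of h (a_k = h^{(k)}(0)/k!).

f: a_k = 2, 2, 4, 6, 10, 16, 26, 42, 68, …
g: a_k = -3, -3, -15, -27, -87, -195, -543, -1323, -3495, …
h₀=f+g: left-lcm gives L₀, ord ≤ 2.
Derive L from L₀ (diff closure).
L = (-6 - 216·x - 240·x^2 - 984·x^3 - 1554·x^4 - 1440·x^5 + 576·x^6) + (6 + 54·x + 66·x^2 + 144·x^3 - 177·x^4 - 1506·x^5 - 672·x^6 + 384·x^7)·Dx + (-1 + 2·x - 11·x^2 - 2·x^3 + 122·x^4 + 9·x^5 - 243·x^6 - 48·x^7 + 48·x^8)·Dx^2  (order 2).
h: a_k = -1, -22, -63, -308, -895, -3102, -8967, -27416, -78093, …
ICs: h(0) = -1, h′(0) = -22.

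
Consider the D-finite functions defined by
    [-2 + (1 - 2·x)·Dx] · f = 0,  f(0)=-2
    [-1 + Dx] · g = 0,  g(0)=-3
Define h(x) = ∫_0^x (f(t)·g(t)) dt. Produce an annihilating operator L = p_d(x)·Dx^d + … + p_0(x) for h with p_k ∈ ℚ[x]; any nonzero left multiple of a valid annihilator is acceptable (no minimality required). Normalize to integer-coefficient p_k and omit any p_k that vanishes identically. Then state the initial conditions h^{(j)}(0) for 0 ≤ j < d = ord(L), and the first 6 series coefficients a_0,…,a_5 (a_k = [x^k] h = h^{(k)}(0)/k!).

L = (3 - 2·x)·Dx + (-1 + 2·x)·Dx^2  (order 2).
h: a_k = 0, 6, 9, 13, 79/4, 633/20, …
ICs: h(0) = 0, h′(0) = 6.

f: a_k = -2, -4, -8, -16, -32, -64, …
g: a_k = -3, -3, -3/2, -1/2, -1/8, -1/40, …
f·g: L₀ = L_f ⊗_s L_g, ord ≤ 1·1.
Integrate: L := L₀·Dx.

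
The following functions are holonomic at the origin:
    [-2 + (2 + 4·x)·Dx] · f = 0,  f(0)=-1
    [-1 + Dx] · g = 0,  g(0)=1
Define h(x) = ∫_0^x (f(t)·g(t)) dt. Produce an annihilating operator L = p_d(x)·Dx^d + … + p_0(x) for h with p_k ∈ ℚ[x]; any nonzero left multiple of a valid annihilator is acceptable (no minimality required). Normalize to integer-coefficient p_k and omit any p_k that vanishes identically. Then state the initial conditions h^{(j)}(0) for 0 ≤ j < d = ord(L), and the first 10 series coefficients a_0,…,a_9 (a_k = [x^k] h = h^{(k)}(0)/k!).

L = (-2 - 2·x)·Dx + (1 + 2·x)·Dx^2  (order 2).
h: a_k = 0, -1, -1, -1/3, -1/6, 1/30, -7/90, 61/630, -347/2520, 4591/22680, …
ICs: h(0) = 0, h′(0) = -1.

f: a_k = -1, -1, 1/2, -1/2, 5/8, -7/8, 21/16, -33/16, 429/128, -715/128, …
g: a_k = 1, 1, 1/2, 1/6, 1/24, 1/120, 1/720, 1/5040, 1/40320, 1/362880, …
Product ⇒ symmetric product L₀, ord ≤ 1.
h=∫h₀ ⇒ L = L₀·Dx.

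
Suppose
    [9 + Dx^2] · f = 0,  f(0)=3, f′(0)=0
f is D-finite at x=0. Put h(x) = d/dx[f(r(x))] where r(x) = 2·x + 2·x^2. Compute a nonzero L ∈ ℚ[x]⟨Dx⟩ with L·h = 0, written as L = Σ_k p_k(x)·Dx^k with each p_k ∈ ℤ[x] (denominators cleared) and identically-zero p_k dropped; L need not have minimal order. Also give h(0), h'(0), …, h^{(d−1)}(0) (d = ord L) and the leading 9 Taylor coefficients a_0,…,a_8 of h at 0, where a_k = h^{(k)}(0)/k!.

f: a_k = 3, 0, -27/2, 0, 81/8, 0, -243/80, 0, 2187/4480, …
h₀=f(r): pull back L_f along r ⇒ L₀.
Differentiate: ansatz ord ≤ ord L₀ ⇒ L.
L = (48 + 288·x + 864·x^2 + 1152·x^3 + 576·x^4) + (-6 - 12·x)·Dx + (1 + 4·x + 4·x^2)·Dx^2  (order 2).
h: a_k = 0, -108, -324, 432, 3240, 23328/5, -18144/5, -736128/35, -909792/35, …
ICs: h(0) = 0, h′(0) = -108.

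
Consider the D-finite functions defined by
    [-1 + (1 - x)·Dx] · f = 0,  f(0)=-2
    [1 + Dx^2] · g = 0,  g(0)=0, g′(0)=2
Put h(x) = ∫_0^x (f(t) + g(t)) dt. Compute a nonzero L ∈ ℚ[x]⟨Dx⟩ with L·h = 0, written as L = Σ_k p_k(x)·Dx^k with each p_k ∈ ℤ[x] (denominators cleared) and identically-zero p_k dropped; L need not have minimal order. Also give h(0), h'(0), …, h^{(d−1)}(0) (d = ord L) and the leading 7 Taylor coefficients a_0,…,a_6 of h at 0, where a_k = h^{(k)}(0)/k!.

L = (7 - 2·x + x^2)·Dx + (-3 + 5·x - 3·x^2 + x^3)·Dx^2 + (7 - 2·x + x^2)·Dx^3 + (-3 + 5·x - 3·x^2 + x^3)·Dx^4  (order 4).
h: a_k = 0, -2, 0, -2/3, -7/12, -2/5, -119/360, …
ICs: h(0) = 0, h′(0) = -2, h′′(0) = 0, h′′′(0) = -4.

f: a_k = -2, -2, -2, -2, -2, -2, -2, …
g: a_k = 0, 2, 0, -1/3, 0, 1/60, 0, …
f+g: L₀ = lclm(L_f,L_g), ord ≤ 1+2.
∫: right-multiply L₀ by Dx.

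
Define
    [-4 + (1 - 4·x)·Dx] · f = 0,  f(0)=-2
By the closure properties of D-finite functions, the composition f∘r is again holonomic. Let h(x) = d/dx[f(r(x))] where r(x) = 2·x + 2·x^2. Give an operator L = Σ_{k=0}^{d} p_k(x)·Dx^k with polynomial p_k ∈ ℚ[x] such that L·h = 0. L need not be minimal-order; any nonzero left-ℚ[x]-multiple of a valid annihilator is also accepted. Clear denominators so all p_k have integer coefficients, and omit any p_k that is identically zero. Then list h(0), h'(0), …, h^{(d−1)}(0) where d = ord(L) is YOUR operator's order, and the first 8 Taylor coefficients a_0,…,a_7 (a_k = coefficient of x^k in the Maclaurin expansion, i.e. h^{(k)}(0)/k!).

L = (18 + 48·x + 48·x^2) + (-1 + 6·x + 24·x^2 + 16·x^3)·Dx  (order 1).
h: a_k = -16, -288, -3840, -45568, -506880, -5412864, -56197120, -571539456, …
ICs: h(0) = -16.

f: a_k = -2, -8, -32, -128, -512, -2048, -8192, -32768, …
Change of var in L_f (x↦r) gives L₀.
h=h₀': d/dx-closure on L₀ ⇒ L.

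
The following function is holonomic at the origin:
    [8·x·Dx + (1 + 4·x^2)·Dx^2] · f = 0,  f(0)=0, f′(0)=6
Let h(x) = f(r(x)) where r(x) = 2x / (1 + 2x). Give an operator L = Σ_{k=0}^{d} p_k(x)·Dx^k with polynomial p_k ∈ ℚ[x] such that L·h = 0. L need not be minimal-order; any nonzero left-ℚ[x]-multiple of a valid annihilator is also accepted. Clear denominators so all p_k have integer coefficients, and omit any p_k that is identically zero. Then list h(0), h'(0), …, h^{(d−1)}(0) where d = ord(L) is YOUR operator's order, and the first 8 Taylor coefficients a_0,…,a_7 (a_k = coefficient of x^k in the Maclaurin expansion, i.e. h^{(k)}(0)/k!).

f: a_k = 0, 6, 0, -8, 0, 96/5, 0, -384/7, …
f∘r: x↦r, Dx↦Dx/r' in L_f ⇒ L₀.
L = (4 + 40·x)·Dx + (1 + 4·x + 20·x^2)·Dx^2  (order 2).
h: a_k = 0, 12, -24, -16, 288, -3648/5, -1408, 106752/7, …
ICs: h(0) = 0, h′(0) = 12.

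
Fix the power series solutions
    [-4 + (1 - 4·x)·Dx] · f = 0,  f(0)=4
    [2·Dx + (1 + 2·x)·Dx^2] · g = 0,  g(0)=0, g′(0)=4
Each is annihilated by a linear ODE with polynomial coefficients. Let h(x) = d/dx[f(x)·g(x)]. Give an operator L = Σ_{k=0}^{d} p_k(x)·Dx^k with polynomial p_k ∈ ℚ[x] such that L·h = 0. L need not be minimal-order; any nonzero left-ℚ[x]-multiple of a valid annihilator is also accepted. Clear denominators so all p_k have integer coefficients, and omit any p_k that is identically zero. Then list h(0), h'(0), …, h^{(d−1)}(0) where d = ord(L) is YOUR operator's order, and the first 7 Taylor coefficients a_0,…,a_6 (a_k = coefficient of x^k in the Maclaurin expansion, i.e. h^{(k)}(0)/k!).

L = 32 + (8 + 40·x)·Dx + (-1 + 2·x + 8·x^2)·Dx^2  (order 2).
h: a_k = 16, 96, 640, 9856/3, 50048/3, 397824/5, 1861632/5, …
ICs: h(0) = 16, h′(0) = 96.

f: a_k = 4, 16, 64, 256, 1024, 4096, 16384, …
g: a_k = 0, 4, -4, 16/3, -8, 64/5, -64/3, …
Product ⇒ symmetric product L₀, ord ≤ 2.
Differentiate: ansatz ord ≤ ord L₀ ⇒ L.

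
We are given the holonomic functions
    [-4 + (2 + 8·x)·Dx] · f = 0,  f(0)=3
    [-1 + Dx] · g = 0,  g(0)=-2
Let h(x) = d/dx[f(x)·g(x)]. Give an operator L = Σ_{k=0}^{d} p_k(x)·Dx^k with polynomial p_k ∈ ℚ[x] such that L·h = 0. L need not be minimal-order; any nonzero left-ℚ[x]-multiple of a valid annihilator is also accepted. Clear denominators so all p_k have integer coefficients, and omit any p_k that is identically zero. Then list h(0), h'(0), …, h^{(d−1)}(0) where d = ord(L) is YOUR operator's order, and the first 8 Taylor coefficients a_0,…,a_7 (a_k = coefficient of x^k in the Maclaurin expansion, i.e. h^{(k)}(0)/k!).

f: a_k = 3, 6, -6, 12, -30, 84, -252, 792, …
g: a_k = -2, -2, -1, -1/3, -1/12, -1/60, -1/360, -1/2520, …
h₀=f·g: eliminate ⇒ L₀, order ≤ 1·1.
Derive L from L₀ (diff closure).
L = (1 + 24·x + 16·x^2) + (-3 - 16·x - 16·x^2)·Dx  (order 1).
h: a_k = -18, -6, -57, 159, -2371/4, 43487/20, -323377/40, 25470911/840, …
ICs: h(0) = -18.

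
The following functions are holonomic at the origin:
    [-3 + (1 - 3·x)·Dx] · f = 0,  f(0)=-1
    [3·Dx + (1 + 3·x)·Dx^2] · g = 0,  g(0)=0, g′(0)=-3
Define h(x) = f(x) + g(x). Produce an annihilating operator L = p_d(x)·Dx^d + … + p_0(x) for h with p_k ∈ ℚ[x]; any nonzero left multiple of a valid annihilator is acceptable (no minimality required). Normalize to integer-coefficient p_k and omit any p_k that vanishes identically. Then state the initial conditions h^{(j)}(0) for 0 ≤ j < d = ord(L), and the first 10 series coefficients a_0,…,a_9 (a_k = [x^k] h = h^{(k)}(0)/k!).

f: a_k = -1, -3, -9, -27, -81, -243, -729, -2187, -6561, -19683, …
g: a_k = 0, -3, 9/2, -9, 81/4, -243/5, 243/2, -2187/7, 6561/8, -2187, …
Sum ⇒ L₀ = lclm(L_f,L_g) in ℚ(x)⟨Dx⟩.
L = (30 + 18·x)·Dx + (4 + 48·x + 36·x^2)·Dx^2 + (-1 - x + 9·x^2 + 9·x^3)·Dx^3  (order 3).
h: a_k = -1, -6, -9/2, -36, -243/4, -1458/5, -1215/2, -17496/7, -45927/8, -21870, …
ICs: h(0) = -1, h′(0) = -6, h′′(0) = -9.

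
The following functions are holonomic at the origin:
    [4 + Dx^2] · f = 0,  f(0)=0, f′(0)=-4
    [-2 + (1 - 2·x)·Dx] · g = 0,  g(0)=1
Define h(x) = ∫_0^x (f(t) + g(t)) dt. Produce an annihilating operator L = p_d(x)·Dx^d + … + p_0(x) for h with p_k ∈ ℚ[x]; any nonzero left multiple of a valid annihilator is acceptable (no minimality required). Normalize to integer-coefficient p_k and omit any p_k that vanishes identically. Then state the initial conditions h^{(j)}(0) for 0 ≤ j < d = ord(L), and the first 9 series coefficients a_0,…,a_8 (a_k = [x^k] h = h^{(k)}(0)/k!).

f: a_k = 0, -4, 0, 8/3, 0, -8/15, 0, 16/315, 0, …
g: a_k = 1, 2, 4, 8, 16, 32, 64, 128, 256, …
f+g: L₀ = lclm(L_f,L_g), ord ≤ 2+1.
∫: right-multiply L₀ by Dx.
L = (-56 + 32·x - 32·x^2)·Dx + (12 - 40·x + 48·x^2 - 32·x^3)·Dx^2 + (-14 + 8·x - 8·x^2)·Dx^3 + (3 - 10·x + 12·x^2 - 8·x^3)·Dx^4  (order 4).
h: a_k = 0, 1, -1, 4/3, 8/3, 16/5, 236/45, 64/7, 5042/315, …
ICs: h(0) = 0, h′(0) = 1, h′′(0) = -2, h′′′(0) = 8.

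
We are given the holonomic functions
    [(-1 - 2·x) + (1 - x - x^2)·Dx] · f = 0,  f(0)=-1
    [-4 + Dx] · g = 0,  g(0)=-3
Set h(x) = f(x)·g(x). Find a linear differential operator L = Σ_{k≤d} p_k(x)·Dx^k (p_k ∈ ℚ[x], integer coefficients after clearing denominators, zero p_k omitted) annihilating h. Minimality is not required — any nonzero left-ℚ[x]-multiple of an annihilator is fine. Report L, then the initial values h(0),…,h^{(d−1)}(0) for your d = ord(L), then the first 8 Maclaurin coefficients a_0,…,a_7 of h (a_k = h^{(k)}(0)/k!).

L = (5 - 2·x - 4·x^2) + (-1 + x + x^2)·Dx  (order 1).
h: a_k = 3, 15, 42, 89, 163, 1388/5, 1373/3, 78227/105, …
ICs: h(0) = 3.

f: a_k = -1, -1, -2, -3, -5, -8, -13, -21, …
g: a_k = -3, -12, -24, -32, -32, -128/5, -256/15, -1024/105, …
L₀ := L_f ⊗_s L_g (sym. prod.), ord ≤ 1.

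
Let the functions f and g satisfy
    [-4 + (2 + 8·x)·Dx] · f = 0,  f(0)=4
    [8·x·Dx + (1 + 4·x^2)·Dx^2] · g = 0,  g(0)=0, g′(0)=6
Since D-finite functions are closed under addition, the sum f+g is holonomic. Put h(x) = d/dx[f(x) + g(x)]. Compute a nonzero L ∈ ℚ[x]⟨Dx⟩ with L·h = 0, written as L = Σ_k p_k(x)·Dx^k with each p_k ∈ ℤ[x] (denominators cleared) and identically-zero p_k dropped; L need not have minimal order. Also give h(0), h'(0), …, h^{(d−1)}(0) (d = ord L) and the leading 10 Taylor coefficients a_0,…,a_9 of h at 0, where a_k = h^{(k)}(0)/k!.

L = (-8 - 80·x + 96·x^2 + 192·x^3) + (-10 - 32·x - 64·x^2 + 384·x^3 + 672·x^4)·Dx + (-1 + 24·x^2 + 48·x^3 + 112·x^4 + 192·x^5)·Dx^2  (order 2).
h: a_k = 14, -16, 24, -160, 656, -2016, 7008, -27456, 104496, -388960, …
ICs: h(0) = 14, h′(0) = -16.

f: a_k = 4, 8, -8, 16, -40, 112, -336, 1056, -3432, 11440, …
g: a_k = 0, 6, 0, -8, 0, 96/5, 0, -384/7, 0, 512/3, …
Sum ⇒ L₀ = lclm(L_f,L_g) in ℚ(x)⟨Dx⟩.
Differentiate: ansatz ord ≤ ord L₀ ⇒ L.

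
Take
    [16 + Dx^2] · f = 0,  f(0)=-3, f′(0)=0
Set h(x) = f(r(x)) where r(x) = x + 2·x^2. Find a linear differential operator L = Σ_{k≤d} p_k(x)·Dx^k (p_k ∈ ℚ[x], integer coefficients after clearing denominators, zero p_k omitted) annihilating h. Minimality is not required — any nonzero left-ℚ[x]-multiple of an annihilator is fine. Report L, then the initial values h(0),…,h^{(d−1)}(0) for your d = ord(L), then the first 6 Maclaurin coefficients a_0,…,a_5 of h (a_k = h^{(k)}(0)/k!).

f: a_k = -3, 0, 24, 0, -32, 0, …
L₀ from L_f via x↦r, Dx↦r'^{-1}Dx.
L = (16 + 192·x + 768·x^2 + 1024·x^3) - 4·Dx + (1 + 4·x)·Dx^2  (order 2).
h: a_k = -3, 0, 24, 96, 64, -256, …
ICs: h(0) = -3, h′(0) = 0.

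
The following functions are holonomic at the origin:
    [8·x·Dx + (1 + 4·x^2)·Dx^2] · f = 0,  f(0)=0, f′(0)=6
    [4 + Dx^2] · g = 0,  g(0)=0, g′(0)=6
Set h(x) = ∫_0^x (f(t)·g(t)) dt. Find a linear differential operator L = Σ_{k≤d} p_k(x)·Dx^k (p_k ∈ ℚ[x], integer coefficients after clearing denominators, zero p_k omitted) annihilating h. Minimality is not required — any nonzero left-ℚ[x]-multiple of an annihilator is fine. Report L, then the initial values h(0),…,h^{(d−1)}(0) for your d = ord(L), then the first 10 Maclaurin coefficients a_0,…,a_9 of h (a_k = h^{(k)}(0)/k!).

f: a_k = 0, 6, 0, -8, 0, 96/5, 0, -384/7, 0, 512/3, …
g: a_k = 0, 6, 0, -4, 0, 4/5, 0, -8/105, 0, 4/945, …
h₀=f·g: eliminate ⇒ L₀, order ≤ 2·2.
h=∫h₀ ⇒ L = L₀·Dx.
L = (80 + 832·x^2 + 1408·x^4 + 2048·x^6 + 2048·x^8)·Dx + (96·x + 640·x^3 + 1536·x^5 + 2048·x^7)·Dx^2 + (24 + 256·x^2 + 576·x^4 + 1024·x^6 + 1024·x^8)·Dx^3 + (24·x + 160·x^3 + 384·x^5 + 512·x^7)·Dx^4 + (1 + 12·x^2 + 56·x^4 + 128·x^6 + 128·x^8)·Dx^5  (order 5).
h: a_k = 0, 0, 0, 12, 0, -72/5, 0, 152/7, 0, -688/15, …
ICs: h(0) = 0, h′(0) = 0, h′′(0) = 0, h′′′(0) = 72, h′′′′(0) = 0.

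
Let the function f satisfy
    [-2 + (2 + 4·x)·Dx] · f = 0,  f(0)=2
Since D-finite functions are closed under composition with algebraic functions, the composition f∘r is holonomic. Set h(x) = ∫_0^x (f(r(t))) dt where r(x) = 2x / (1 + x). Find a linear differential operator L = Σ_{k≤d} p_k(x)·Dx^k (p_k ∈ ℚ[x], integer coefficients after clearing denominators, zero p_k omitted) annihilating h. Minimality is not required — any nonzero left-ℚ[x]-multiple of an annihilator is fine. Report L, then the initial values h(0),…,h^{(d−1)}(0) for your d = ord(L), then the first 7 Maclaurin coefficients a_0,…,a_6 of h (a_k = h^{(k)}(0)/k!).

L = -2·Dx + (1 + 6·x + 5·x^2)·Dx^2  (order 2).
h: a_k = 0, 2, 2, -8/3, 5, -12, 34, …
ICs: h(0) = 0, h′(0) = 2.

f: a_k = 2, 2, -1, 1, -5/4, 7/4, -21/8, …
h₀=f(r): pull back L_f along r ⇒ L₀.
h=∫h₀ ⇒ L = L₀·Dx.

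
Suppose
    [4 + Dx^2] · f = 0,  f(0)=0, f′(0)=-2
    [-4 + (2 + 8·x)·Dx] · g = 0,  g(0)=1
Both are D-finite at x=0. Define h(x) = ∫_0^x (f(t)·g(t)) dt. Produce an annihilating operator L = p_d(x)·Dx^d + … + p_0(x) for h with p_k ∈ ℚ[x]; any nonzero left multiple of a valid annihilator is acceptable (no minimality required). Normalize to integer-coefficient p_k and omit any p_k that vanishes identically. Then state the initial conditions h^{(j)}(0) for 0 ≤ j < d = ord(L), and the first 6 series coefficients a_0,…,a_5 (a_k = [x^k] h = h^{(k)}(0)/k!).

f: a_k = 0, -2, 0, 4/3, 0, -4/15, …
g: a_k = 1, 2, -2, 4, -10, 28, …
L₀ := L_f ⊗_s L_g (sym. prod.), ord ≤ 2.
∫: right-multiply L₀ by Dx.
L = (16 + 32·x + 64·x^2)·Dx + (-4 - 16·x)·Dx^2 + (1 + 8·x + 16·x^2)·Dx^3  (order 3).
h: a_k = 0, 0, -1, -4/3, 4/3, -16/15, …
ICs: h(0) = 0, h′(0) = 0, h′′(0) = -2.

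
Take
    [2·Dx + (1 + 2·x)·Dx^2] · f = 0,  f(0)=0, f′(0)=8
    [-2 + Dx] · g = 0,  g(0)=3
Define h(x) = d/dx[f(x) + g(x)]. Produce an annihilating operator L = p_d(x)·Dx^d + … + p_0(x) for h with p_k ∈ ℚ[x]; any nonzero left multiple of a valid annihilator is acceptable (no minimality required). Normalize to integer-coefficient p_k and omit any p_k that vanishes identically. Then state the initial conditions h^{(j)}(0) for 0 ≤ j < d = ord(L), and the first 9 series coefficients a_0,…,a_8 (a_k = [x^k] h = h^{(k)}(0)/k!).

f: a_k = 0, 8, -8, 32/3, -16, 128/5, -128/3, 512/7, -128, …
g: a_k = 3, 6, 6, 4, 2, 4/5, 4/15, 8/105, 2/105, …
Sum ⇒ L₀ = lclm(L_f,L_g) in ℚ(x)⟨Dx⟩.
h₀' ⇒ L via d/dx closure of L₀.
L = (-6 - 4·x) + (1 - 4·x - 4·x^2)·Dx + (1 + 3·x + 2·x^2)·Dx^2  (order 2).
h: a_k = 14, -4, 44, -56, 132, -1272/5, 7688/15, -107504/105, 215044/105, …
ICs: h(0) = 14, h′(0) = -4.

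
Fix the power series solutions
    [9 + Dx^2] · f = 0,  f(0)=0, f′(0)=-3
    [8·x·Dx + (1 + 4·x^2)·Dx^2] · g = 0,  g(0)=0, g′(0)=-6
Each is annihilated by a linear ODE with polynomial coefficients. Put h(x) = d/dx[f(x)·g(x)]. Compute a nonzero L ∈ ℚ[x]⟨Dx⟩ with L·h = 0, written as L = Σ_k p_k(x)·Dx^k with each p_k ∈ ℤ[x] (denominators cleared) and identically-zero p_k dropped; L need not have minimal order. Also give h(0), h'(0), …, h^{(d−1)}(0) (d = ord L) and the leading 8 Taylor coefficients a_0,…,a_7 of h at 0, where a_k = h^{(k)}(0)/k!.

L = (134325 + 1685016·x^2 + 9665136·x^4 + 17604864·x^6 + 22954752·x^8 + 28366848·x^10 + 26873856·x^12) + (77328·x + 1187136·x^3 + 5460480·x^5 + 10782720·x^7 + 14929920·x^9 + 11943936·x^11)·Dx + (17850 + 242160·x^2 + 1468896·x^4 + 3414528·x^6 + 5764608·x^8 + 7630848·x^10 + 5971968·x^12)·Dx^2 + (8592·x + 131904·x^3 + 606720·x^5 + 1198080·x^7 + 1658880·x^9 + 1327104·x^11)·Dx^3 + (325 + 6104·x^2 + 43888·x^4 + 162048·x^6 + 357120·x^8 + 497664·x^10 + 331776·x^12)·Dx^4  (order 4).
h: a_k = 0, 36, 0, -204, 0, 1269/2, 0, -10791/5, …
ICs: h(0) = 0, h′(0) = 36, h′′(0) = 0, h′′′(0) = -1224.

f: a_k = 0, -3, 0, 9/2, 0, -81/40, 0, 243/560, …
g: a_k = 0, -6, 0, 8, 0, -96/5, 0, 384/7, …
h₀=f·g: eliminate ⇒ L₀, order ≤ 2·2.
h₀' ⇒ L via d/dx closure of L₀.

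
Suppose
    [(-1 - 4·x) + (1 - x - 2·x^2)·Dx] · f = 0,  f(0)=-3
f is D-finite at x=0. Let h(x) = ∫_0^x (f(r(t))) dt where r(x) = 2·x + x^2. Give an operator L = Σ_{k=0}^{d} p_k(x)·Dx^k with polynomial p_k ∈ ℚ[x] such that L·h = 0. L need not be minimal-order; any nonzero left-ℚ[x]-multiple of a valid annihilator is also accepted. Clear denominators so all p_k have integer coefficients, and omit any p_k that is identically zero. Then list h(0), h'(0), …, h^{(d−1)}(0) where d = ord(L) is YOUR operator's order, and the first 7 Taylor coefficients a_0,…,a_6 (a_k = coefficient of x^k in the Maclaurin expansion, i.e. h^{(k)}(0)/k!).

L = (2 + 16·x + 8·x^2)·Dx + (-1 + 3·x + 6·x^2 + 2·x^3)·Dx^2  (order 2).
h: a_k = 0, -3, -3, -13, -39, -717/5, -527, …
ICs: h(0) = 0, h′(0) = -3.

f: a_k = -3, -3, -9, -15, -33, -63, -129, …
Substitute x→r, Dx→(1/r')Dx; clear ⇒ L₀.
h=∫₀ˣh₀: take L = L₀·Dx.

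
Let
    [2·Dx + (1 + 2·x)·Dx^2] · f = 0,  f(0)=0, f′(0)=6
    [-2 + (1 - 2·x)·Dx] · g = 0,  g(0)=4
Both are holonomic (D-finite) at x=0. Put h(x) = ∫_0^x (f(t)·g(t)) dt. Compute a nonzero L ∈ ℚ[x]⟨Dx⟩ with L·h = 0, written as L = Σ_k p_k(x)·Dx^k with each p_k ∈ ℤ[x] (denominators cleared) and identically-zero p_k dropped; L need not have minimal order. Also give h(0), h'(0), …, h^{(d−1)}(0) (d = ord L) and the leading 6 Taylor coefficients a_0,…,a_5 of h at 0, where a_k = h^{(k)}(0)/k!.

L = 4·Dx + (2 + 12·x)·Dx^2 + (-1 + 4·x^2)·Dx^3  (order 3).
h: a_k = 0, 0, 12, 8, 20, 112/5, …
ICs: h(0) = 0, h′(0) = 0, h′′(0) = 24.

f: a_k = 0, 6, -6, 8, -12, 96/5, …
g: a_k = 4, 8, 16, 32, 64, 128, …
L₀ := L_f ⊗_s L_g (sym. prod.), ord ≤ 2.
h=∫h₀ ⇒ L = L₀·Dx.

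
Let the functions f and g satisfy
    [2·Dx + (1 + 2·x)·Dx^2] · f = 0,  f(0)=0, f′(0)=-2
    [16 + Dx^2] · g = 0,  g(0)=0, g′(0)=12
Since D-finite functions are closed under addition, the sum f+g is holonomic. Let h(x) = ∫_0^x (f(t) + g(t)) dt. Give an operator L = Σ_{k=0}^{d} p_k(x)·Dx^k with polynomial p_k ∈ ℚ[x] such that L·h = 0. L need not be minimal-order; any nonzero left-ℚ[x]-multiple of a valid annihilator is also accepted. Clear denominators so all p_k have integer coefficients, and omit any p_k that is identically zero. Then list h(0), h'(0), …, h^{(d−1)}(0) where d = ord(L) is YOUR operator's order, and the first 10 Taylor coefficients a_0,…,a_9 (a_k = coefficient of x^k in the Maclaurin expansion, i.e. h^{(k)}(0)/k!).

f: a_k = 0, -2, 2, -8/3, 4, -32/5, 32/3, -128/7, 32, -512/9, …
g: a_k = 0, 12, 0, -32, 0, 128/5, 0, -1024/105, 0, 2048/945, …
Weyl lclm of L_f,L_g ⇒ L₀ (ord ≤ 4).
∫: right-multiply L₀ by Dx.
L = (160 + 256·x + 256·x^2)·Dx^2 + (48 + 224·x + 384·x^2 + 256·x^3)·Dx^3 + (10 + 16·x + 16·x^2)·Dx^4 + (3 + 14·x + 24·x^2 + 16·x^3)·Dx^5  (order 5).
h: a_k = 0, 0, 5, 2/3, -26/3, 4/5, 16/5, 32/21, -368/105, 32/9, …
ICs: h(0) = 0, h′(0) = 0, h′′(0) = 10, h′′′(0) = 4, h′′′′(0) = -208.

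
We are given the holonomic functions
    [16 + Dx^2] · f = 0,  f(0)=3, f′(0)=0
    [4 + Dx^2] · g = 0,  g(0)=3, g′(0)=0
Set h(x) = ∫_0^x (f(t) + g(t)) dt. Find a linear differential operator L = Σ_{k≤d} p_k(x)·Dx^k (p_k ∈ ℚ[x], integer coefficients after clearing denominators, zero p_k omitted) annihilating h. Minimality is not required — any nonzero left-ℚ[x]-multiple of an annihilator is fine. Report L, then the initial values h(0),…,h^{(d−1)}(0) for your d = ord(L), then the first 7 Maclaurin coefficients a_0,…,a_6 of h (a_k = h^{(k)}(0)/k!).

L = 64·Dx + 20·Dx^3 + Dx^5  (order 5).
h: a_k = 0, 6, 0, -10, 0, 34/5, 0, …
ICs: h(0) = 0, h′(0) = 6, h′′(0) = 0, h′′′(0) = -60, h′′′′(0) = 0.

f: a_k = 3, 0, -24, 0, 32, 0, -256/15, …
g: a_k = 3, 0, -6, 0, 2, 0, -4/15, …
L₀ := lclm(L_f,L_g); ord L₀ ≤ 2+2.
h=∫₀ˣh₀: take L = L₀·Dx.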